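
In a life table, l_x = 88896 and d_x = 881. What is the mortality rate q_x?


q_x = d_x / l_x
= 881 / 88896
= 0.0099


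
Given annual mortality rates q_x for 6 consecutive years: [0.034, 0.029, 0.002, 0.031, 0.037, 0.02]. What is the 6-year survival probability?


p_k = 1 - q_k for each year
Survival = product of (1 - q_k)
= 0.966 * 0.971 * 0.998 * 0.969 * 0.963 * 0.98
= 0.8561


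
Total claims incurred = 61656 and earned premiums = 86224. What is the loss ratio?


Loss ratio = claims / premiums
= 61656 / 86224
= 0.7151


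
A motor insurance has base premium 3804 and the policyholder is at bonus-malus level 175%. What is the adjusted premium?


adjusted = base * BM_level / 100
= 3804 * 175 / 100
= 3804 * 1.75
= 6657.0


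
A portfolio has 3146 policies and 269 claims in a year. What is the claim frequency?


frequency = claims / policies
= 269 / 3146
= 0.0855


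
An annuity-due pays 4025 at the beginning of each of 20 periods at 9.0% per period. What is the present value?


PV_due = PMT * (1-(1+i)^(-n))/i * (1+i)
PV_immediate = 36742.3963
PV_due = 36742.3963 * 1.09
= 40049.212


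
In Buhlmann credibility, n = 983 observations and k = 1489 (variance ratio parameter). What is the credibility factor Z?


Z = n / (n + k)
= 983 / (983 + 1489)
= 983 / 2472
= 0.3977


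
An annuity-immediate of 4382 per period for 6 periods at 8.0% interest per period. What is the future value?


FV = PMT * ((1+i)^n - 1) / i
= 4382 * ((1.08)^6 - 1) / 0.08
= 4382 * (1.586874 - 1) / 0.08
= 32146.041


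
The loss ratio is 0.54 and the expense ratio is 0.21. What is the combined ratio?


Combined ratio = loss ratio + expense ratio
= 0.54 + 0.21
= 0.75


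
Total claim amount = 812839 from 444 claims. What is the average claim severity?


severity = total / number
= 812839 / 444
= 1830.7185


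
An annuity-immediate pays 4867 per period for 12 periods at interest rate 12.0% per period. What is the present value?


PV = PMT * (1 - (1+i)^(-n)) / i
= 4867 * (1 - (1+0.12)^(-12)) / 0.12
= 4867 * (1 - 0.256675) / 0.12
= 4867 * 6.194374
= 30148.0194


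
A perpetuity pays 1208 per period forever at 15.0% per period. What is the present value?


PV = PMT / i
= 1208 / 0.15
= 8053.3333


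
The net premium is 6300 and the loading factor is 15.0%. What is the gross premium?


Gross = net * (1 + loading)
= 6300 * (1 + 0.15)
= 6300 * 1.15
= 7245.0


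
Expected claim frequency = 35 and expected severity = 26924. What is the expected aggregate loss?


E[S] = E[N] * E[X]
= 35 * 26924
= 942340


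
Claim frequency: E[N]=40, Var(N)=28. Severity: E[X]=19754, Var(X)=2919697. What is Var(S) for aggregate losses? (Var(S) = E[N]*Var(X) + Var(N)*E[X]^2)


Var(S) = E[N]*Var(X) + Var(N)*E[X]^2
= 40*2919697 + 28*19754^2
= 116787880 + 10926174448
= 1.1043e+10


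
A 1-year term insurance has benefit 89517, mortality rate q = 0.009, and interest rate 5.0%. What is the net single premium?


NSP = benefit * q * v
v = 1/(1+i) = 0.952381
NSP = 89517 * 0.009 * 0.952381
= 767.2886


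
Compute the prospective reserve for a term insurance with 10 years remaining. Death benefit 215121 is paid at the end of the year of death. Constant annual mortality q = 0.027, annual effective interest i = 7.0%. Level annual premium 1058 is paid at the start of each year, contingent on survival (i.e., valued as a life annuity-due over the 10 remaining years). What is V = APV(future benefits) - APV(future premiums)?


v = 1/(1+i) = 0.934579
APV(future benefits) per unit = sum_{k=0}^{9} k_p_x * q * v^(k+1) = 0.170733
APV(future benefits) = 215121 * 0.170733 = 36728.27
Life annuity-due factor ä_{x:10} = sum_{k=0}^{9} k_p_x * v^k = 6.766089
APV(future premiums) = 1058 * 6.766089 = 7158.5217
V = 36728.27 - 7158.5217
= 29569.7483


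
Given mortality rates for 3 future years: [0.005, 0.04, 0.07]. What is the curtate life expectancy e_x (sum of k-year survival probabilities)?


e_x = sum_{k=1}^{n} k_p_x
k_p_x values:
  1_p_x = 0.995
  2_p_x = 0.9552
  3_p_x = 0.888336
e_x = 2.8385


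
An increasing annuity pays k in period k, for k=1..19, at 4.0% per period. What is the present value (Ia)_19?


(Ia)_n = sum_{k=1}^{n} k * v^k, v = 1/(1+i)
v = 0.961538
Sum computed term by term:
(Ia)_19 = 116.0273


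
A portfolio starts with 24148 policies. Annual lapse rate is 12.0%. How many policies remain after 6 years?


remaining = initial * (1 - lapse)^years
= 24148 * (1 - 0.12)^6
= 24148 * 0.464404
= 11214.4299


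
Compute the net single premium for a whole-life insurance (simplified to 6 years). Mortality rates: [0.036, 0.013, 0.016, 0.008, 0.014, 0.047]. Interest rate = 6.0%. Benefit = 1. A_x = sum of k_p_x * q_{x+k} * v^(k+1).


v = 0.943396
Year 0: k_p_x=1.0, q=0.036, term=0.033962
Year 1: k_p_x=0.964, q=0.013, term=0.011153
Year 2: k_p_x=0.951468, q=0.016, term=0.012782
Year 3: k_p_x=0.936245, q=0.008, term=0.005933
Year 4: k_p_x=0.928755, q=0.014, term=0.009716
Year 5: k_p_x=0.915752, q=0.047, term=0.030342
A_x = 0.1039


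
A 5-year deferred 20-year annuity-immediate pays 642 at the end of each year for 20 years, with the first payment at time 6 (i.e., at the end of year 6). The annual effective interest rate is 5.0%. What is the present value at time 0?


PV at time 5 of the 20-year annuity-immediate:
a_n = 642 * (1-(1+0.05)^(-20))/0.05 = 8000.739
Discount back 5 years to time 0:
PV = 8000.739 * (1+0.05)^(-5)
= 8000.739 * 0.783526
= 6268.7884


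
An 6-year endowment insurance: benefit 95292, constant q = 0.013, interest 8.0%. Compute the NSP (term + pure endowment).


Term component = 5560.11
Pure endowment = 6_p_x * v^6 * benefit = 0.924491 * 0.63017 * 95292 = 55515.8285
NSP = 61075.9385


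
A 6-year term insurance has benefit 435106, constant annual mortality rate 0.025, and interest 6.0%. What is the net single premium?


NSP = benefit * sum_{k=0}^{n-1} k_p_x * q * v^(k+1)
With constant q=0.025, v=0.943396
Sum = 0.115997
NSP = 435106 * 0.115997
= 50471.1118


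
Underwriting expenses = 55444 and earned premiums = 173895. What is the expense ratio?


Expense ratio = expenses / premiums
= 55444 / 173895
= 0.3188


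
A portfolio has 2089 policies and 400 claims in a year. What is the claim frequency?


frequency = claims / policies
= 400 / 2089
= 0.1915


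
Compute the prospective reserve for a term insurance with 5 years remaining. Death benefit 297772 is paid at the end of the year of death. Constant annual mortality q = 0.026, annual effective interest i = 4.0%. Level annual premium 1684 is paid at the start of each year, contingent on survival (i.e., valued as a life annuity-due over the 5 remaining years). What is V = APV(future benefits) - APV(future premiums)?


v = 1/(1+i) = 0.961538
APV(future benefits) per unit = sum_{k=0}^{4} k_p_x * q * v^(k+1) = 0.11011
APV(future benefits) = 297772 * 0.11011 = 32787.6495
Life annuity-due factor ä_{x:5} = sum_{k=0}^{4} k_p_x * v^k = 4.404397
APV(future premiums) = 1684 * 4.404397 = 7417.0039
V = 32787.6495 - 7417.0039
= 25370.6457


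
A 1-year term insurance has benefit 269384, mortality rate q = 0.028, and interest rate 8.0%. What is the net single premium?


NSP = benefit * q * v
v = 1/(1+i) = 0.925926
NSP = 269384 * 0.028 * 0.925926
= 6984.0296


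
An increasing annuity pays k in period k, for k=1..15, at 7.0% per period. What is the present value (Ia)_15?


(Ia)_n = sum_{k=1}^{n} k * v^k, v = 1/(1+i)
v = 0.934579
Sum computed term by term:
(Ia)_15 = 61.554


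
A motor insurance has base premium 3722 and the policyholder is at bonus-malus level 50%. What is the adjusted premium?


adjusted = base * BM_level / 100
= 3722 * 50 / 100
= 3722 * 0.5
= 1861.0


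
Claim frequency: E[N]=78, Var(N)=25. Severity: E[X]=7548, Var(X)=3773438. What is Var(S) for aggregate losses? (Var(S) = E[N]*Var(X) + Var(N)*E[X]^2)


Var(S) = E[N]*Var(X) + Var(N)*E[X]^2
= 78*3773438 + 25*7548^2
= 294328164 + 1424307600
= 1.7186e+09


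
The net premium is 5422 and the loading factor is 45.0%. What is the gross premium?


Gross = net * (1 + loading)
= 5422 * (1 + 0.45)
= 5422 * 1.45
= 7861.9


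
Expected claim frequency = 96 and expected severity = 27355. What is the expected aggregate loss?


E[S] = E[N] * E[X]
= 96 * 27355
= 2.6261e+06


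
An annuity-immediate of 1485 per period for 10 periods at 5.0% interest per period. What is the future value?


FV = PMT * ((1+i)^n - 1) / i
= 1485 * ((1.05)^10 - 1) / 0.05
= 1485 * (1.628895 - 1) / 0.05
= 18678.1704


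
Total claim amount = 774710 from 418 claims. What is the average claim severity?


severity = total / number
= 774710 / 418
= 1853.3732


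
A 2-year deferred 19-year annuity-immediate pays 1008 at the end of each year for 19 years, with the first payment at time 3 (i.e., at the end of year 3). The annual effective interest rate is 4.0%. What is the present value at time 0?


PV at time 2 of the 19-year annuity-immediate:
a_n = 1008 * (1-(1+0.04)^(-19))/0.04 = 13239.0109
Discount back 2 years to time 0:
PV = 13239.0109 * (1+0.04)^(-2)
= 13239.0109 * 0.924556
= 12240.2098


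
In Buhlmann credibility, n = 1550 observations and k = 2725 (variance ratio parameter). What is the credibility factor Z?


Z = n / (n + k)
= 1550 / (1550 + 2725)
= 1550 / 4275
= 0.3626


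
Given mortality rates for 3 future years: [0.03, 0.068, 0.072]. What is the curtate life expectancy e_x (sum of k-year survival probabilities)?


e_x = sum_{k=1}^{n} k_p_x
k_p_x values:
  1_p_x = 0.97
  2_p_x = 0.90404
  3_p_x = 0.838949
e_x = 2.713


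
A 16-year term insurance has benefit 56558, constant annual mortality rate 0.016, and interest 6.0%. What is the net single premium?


NSP = benefit * sum_{k=0}^{n-1} k_p_x * q * v^(k+1)
With constant q=0.016, v=0.943396
Sum = 0.146504
NSP = 56558 * 0.146504
= 8285.9504


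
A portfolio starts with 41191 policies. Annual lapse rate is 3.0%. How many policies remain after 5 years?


remaining = initial * (1 - lapse)^years
= 41191 * (1 - 0.03)^5
= 41191 * 0.858734
= 35372.1133


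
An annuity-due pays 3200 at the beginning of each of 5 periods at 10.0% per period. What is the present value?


PV_due = PMT * (1-(1+i)^(-n))/i * (1+i)
PV_immediate = 12130.5177
PV_due = 12130.5177 * 1.1
= 13343.5694


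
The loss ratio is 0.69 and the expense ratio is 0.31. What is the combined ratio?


Combined ratio = loss ratio + expense ratio
= 0.69 + 0.31
= 1.0


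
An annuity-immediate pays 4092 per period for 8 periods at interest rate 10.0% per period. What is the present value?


PV = PMT * (1 - (1+i)^(-n)) / i
= 4092 * (1 - (1+0.1)^(-8)) / 0.1
= 4092 * (1 - 0.466507) / 0.1
= 4092 * 5.334926
= 21830.518


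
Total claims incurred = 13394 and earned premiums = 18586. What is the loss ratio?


Loss ratio = claims / premiums
= 13394 / 18586
= 0.7206


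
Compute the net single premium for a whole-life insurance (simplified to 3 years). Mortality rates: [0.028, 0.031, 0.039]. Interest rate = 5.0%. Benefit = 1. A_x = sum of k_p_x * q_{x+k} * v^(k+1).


v = 0.952381
Year 0: k_p_x=1.0, q=0.028, term=0.026667
Year 1: k_p_x=0.972, q=0.031, term=0.027331
Year 2: k_p_x=0.941868, q=0.039, term=0.031731
A_x = 0.0857


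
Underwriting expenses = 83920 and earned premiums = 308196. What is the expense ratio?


Expense ratio = expenses / premiums
= 83920 / 308196
= 0.2723


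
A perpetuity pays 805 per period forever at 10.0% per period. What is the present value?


PV = PMT / i
= 805 / 0.1
= 8050.0


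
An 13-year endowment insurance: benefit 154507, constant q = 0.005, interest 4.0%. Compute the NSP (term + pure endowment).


Term component = 7507.552
Pure endowment = 13_p_x * v^13 * benefit = 0.936915 * 0.600574 * 154507 = 86939.0317
NSP = 94446.5837


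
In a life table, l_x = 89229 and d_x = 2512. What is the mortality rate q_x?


q_x = d_x / l_x
= 2512 / 89229
= 0.0282


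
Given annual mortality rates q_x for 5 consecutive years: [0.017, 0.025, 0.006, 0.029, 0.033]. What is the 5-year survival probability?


p_k = 1 - q_k for each year
Survival = product of (1 - q_k)
= 0.983 * 0.975 * 0.994 * 0.971 * 0.967
= 0.8945


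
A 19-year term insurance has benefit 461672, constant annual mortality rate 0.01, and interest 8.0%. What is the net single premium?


NSP = benefit * sum_{k=0}^{n-1} k_p_x * q * v^(k+1)
With constant q=0.01, v=0.925926
Sum = 0.089841
NSP = 461672 * 0.089841
= 41476.9594


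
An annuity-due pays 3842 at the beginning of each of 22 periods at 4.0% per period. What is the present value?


PV_due = PMT * (1-(1+i)^(-n))/i * (1+i)
PV_immediate = 55521.1851
PV_due = 55521.1851 * 1.04
= 57742.0325


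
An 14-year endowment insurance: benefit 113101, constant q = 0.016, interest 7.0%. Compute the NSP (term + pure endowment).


Term component = 14531.0649
Pure endowment = 14_p_x * v^14 * benefit = 0.797869 * 0.387817 * 113101 = 34996.526
NSP = 49527.5909


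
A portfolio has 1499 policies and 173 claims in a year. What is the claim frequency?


frequency = claims / policies
= 173 / 1499
= 0.1154


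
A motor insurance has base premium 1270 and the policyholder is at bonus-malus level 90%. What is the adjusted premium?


adjusted = base * BM_level / 100
= 1270 * 90 / 100
= 1270 * 0.9
= 1143.0


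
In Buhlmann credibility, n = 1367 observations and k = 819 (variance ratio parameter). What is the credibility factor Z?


Z = n / (n + k)
= 1367 / (1367 + 819)
= 1367 / 2186
= 0.6253


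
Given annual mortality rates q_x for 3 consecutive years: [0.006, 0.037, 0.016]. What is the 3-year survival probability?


p_k = 1 - q_k for each year
Survival = product of (1 - q_k)
= 0.994 * 0.963 * 0.984
= 0.9419


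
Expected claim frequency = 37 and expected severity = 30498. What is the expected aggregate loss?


E[S] = E[N] * E[X]
= 37 * 30498
= 1.1284e+06


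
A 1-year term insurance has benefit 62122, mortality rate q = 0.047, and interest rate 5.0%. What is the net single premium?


NSP = benefit * q * v
v = 1/(1+i) = 0.952381
NSP = 62122 * 0.047 * 0.952381
= 2780.699


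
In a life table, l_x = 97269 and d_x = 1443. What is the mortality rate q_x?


q_x = d_x / l_x
= 1443 / 97269
= 0.0148


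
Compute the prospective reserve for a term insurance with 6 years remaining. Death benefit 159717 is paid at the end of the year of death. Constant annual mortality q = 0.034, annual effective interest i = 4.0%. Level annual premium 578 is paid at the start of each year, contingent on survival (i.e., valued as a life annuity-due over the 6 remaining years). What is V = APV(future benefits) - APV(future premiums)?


v = 1/(1+i) = 0.961538
APV(future benefits) per unit = sum_{k=0}^{5} k_p_x * q * v^(k+1) = 0.1644
APV(future benefits) = 159717 * 0.1644 = 26257.4338
Life annuity-due factor ä_{x:6} = sum_{k=0}^{5} k_p_x * v^k = 5.028698
APV(future premiums) = 578 * 5.028698 = 2906.5875
V = 26257.4338 - 2906.5875
= 23350.8464


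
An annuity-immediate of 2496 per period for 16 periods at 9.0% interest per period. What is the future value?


FV = PMT * ((1+i)^n - 1) / i
= 2496 * ((1.09)^16 - 1) / 0.09
= 2496 * (3.970306 - 1) / 0.09
= 82376.4831


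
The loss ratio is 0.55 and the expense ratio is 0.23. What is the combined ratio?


Combined ratio = loss ratio + expense ratio
= 0.55 + 0.23
= 0.78


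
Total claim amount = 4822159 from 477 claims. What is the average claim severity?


severity = total / number
= 4822159 / 477
= 10109.348


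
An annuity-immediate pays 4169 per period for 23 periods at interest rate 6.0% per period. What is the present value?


PV = PMT * (1 - (1+i)^(-n)) / i
= 4169 * (1 - (1+0.06)^(-23)) / 0.06
= 4169 * (1 - 0.261797) / 0.06
= 4169 * 12.303379
= 51292.787


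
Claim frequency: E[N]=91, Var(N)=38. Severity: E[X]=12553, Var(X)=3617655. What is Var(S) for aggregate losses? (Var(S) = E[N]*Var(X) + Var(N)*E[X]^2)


Var(S) = E[N]*Var(X) + Var(N)*E[X]^2
= 91*3617655 + 38*12553^2
= 329206605 + 5987956742
= 6.3172e+09


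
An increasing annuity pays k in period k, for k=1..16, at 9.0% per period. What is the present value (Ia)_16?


(Ia)_n = sum_{k=1}^{n} k * v^k, v = 1/(1+i)
v = 0.917431
Sum computed term by term:
(Ia)_16 = 55.8975


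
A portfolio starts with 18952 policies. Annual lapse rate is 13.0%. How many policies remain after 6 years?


remaining = initial * (1 - lapse)^years
= 18952 * (1 - 0.13)^6
= 18952 * 0.433626
= 8218.0838


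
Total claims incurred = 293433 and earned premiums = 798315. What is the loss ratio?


Loss ratio = claims / premiums
= 293433 / 798315
= 0.3676


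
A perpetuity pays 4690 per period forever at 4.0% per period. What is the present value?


PV = PMT / i
= 4690 / 0.04
= 117250.0


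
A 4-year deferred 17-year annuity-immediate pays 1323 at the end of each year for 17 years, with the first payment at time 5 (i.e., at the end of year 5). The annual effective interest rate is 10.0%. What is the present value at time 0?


PV at time 4 of the 17-year annuity-immediate:
a_n = 1323 * (1-(1+0.1)^(-17))/0.1 = 10612.515
Discount back 4 years to time 0:
PV = 10612.515 * (1+0.1)^(-4)
= 10612.515 * 0.683013
= 7248.4906


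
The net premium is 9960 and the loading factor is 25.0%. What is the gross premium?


Gross = net * (1 + loading)
= 9960 * (1 + 0.25)
= 9960 * 1.25
= 12450.0


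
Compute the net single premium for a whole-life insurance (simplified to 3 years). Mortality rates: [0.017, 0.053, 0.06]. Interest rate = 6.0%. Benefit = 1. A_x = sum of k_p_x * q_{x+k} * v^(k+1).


v = 0.943396
Year 0: k_p_x=1.0, q=0.017, term=0.016038
Year 1: k_p_x=0.983, q=0.053, term=0.046368
Year 2: k_p_x=0.930901, q=0.06, term=0.046896
A_x = 0.1093


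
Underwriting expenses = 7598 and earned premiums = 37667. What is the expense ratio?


Expense ratio = expenses / premiums
= 7598 / 37667
= 0.2017


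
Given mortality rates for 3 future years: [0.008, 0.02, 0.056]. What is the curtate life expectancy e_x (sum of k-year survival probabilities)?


e_x = sum_{k=1}^{n} k_p_x
k_p_x values:
  1_p_x = 0.992
  2_p_x = 0.97216
  3_p_x = 0.917719
e_x = 2.8819


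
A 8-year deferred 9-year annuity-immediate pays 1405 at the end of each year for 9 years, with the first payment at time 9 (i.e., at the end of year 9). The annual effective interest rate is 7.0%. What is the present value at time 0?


PV at time 8 of the 9-year annuity-immediate:
a_n = 1405 * (1-(1+0.07)^(-9))/0.07 = 9153.9013
Discount back 8 years to time 0:
PV = 9153.9013 * (1+0.07)^(-8)
= 9153.9013 * 0.582009
= 5327.6539


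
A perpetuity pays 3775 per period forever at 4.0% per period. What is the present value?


PV = PMT / i
= 3775 / 0.04
= 94375.0


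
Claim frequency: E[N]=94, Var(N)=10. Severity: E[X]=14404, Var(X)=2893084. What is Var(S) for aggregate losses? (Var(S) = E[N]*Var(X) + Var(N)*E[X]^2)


Var(S) = E[N]*Var(X) + Var(N)*E[X]^2
= 94*2893084 + 10*14404^2
= 271949896 + 2074752160
= 2.3467e+09


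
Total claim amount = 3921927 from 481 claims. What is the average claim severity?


severity = total / number
= 3921927 / 481
= 8153.6944


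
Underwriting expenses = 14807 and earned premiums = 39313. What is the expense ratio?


Expense ratio = expenses / premiums
= 14807 / 39313
= 0.3766


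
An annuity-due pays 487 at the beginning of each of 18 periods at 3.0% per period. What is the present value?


PV_due = PMT * (1-(1+i)^(-n))/i * (1+i)
PV_immediate = 6697.9609
PV_due = 6697.9609 * 1.03
= 6898.8997


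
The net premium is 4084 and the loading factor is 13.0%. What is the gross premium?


Gross = net * (1 + loading)
= 4084 * (1 + 0.13)
= 4084 * 1.13
= 4614.92


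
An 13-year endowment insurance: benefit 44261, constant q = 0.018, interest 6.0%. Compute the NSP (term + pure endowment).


Term component = 6432.5063
Pure endowment = 13_p_x * v^13 * benefit = 0.789677 * 0.468839 * 44261 = 16386.8061
NSP = 22819.3124


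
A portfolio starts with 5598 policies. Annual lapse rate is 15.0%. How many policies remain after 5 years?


remaining = initial * (1 - lapse)^years
= 5598 * (1 - 0.15)^5
= 5598 * 0.443705
= 2483.8623


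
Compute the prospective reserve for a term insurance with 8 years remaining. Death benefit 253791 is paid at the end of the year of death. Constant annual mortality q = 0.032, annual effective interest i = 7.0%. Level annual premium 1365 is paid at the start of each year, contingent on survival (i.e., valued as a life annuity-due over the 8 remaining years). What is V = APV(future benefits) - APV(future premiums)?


v = 1/(1+i) = 0.934579
APV(future benefits) per unit = sum_{k=0}^{7} k_p_x * q * v^(k+1) = 0.172964
APV(future benefits) = 253791 * 0.172964 = 43896.8227
Life annuity-due factor ä_{x:8} = sum_{k=0}^{7} k_p_x * v^k = 5.783499
APV(future premiums) = 1365 * 5.783499 = 7894.4762
V = 43896.8227 - 7894.4762
= 36002.3465


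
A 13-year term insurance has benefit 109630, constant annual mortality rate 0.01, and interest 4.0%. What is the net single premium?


NSP = benefit * sum_{k=0}^{n-1} k_p_x * q * v^(k+1)
With constant q=0.01, v=0.961538
Sum = 0.094597
NSP = 109630 * 0.094597
= 10370.6387


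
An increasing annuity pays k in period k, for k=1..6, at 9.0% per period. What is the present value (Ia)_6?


(Ia)_n = sum_{k=1}^{n} k * v^k, v = 1/(1+i)
v = 0.917431
Sum computed term by term:
(Ia)_6 = 14.5783


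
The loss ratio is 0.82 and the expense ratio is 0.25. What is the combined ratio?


Combined ratio = loss ratio + expense ratio
= 0.82 + 0.25
= 1.07


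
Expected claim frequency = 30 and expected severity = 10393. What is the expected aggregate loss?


E[S] = E[N] * E[X]
= 30 * 10393
= 311790


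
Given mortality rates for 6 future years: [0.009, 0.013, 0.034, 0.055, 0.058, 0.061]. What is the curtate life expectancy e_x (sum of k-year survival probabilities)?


e_x = sum_{k=1}^{n} k_p_x
k_p_x values:
  1_p_x = 0.991
  2_p_x = 0.978117
  3_p_x = 0.944861
  4_p_x = 0.892894
  5_p_x = 0.841106
  6_p_x = 0.789798
e_x = 5.4378


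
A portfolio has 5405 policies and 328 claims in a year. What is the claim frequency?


frequency = claims / policies
= 328 / 5405
= 0.0607


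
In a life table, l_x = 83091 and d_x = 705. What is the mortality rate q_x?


q_x = d_x / l_x
= 705 / 83091
= 0.0085


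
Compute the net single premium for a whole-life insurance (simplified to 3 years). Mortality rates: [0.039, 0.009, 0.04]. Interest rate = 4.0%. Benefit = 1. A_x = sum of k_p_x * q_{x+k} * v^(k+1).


v = 0.961538
Year 0: k_p_x=1.0, q=0.039, term=0.0375
Year 1: k_p_x=0.961, q=0.009, term=0.007996
Year 2: k_p_x=0.952351, q=0.04, term=0.033865
A_x = 0.0794


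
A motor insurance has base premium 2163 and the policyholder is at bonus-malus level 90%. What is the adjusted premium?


adjusted = base * BM_level / 100
= 2163 * 90 / 100
= 2163 * 0.9
= 1946.7


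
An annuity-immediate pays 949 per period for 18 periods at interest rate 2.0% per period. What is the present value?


PV = PMT * (1 - (1+i)^(-n)) / i
= 949 * (1 - (1+0.02)^(-18)) / 0.02
= 949 * (1 - 0.700159) / 0.02
= 949 * 14.992031
= 14227.4377


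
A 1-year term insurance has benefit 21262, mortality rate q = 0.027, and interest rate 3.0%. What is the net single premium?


NSP = benefit * q * v
v = 1/(1+i) = 0.970874
NSP = 21262 * 0.027 * 0.970874
= 557.3534


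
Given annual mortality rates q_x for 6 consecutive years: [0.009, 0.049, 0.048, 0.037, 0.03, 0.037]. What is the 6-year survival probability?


p_k = 1 - q_k for each year
Survival = product of (1 - q_k)
= 0.991 * 0.951 * 0.952 * 0.963 * 0.97 * 0.963
= 0.8071


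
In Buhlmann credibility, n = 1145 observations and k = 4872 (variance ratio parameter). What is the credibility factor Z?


Z = n / (n + k)
= 1145 / (1145 + 4872)
= 1145 / 6017
= 0.1903


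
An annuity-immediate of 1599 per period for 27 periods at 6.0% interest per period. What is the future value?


FV = PMT * ((1+i)^n - 1) / i
= 1599 * ((1.06)^27 - 1) / 0.06
= 1599 * (4.822346 - 1) / 0.06
= 101865.5193


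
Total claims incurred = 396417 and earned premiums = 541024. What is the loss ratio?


Loss ratio = claims / premiums
= 396417 / 541024
= 0.7327


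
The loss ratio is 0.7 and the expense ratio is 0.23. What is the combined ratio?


Combined ratio = loss ratio + expense ratio
= 0.7 + 0.23
= 0.93


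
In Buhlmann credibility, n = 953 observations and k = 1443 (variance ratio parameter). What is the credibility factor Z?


Z = n / (n + k)
= 953 / (953 + 1443)
= 953 / 2396
= 0.3977


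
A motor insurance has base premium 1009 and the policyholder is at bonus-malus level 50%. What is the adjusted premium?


adjusted = base * BM_level / 100
= 1009 * 50 / 100
= 1009 * 0.5
= 504.5


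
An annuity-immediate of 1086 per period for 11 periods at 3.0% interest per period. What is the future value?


FV = PMT * ((1+i)^n - 1) / i
= 1086 * ((1.03)^11 - 1) / 0.03
= 1086 * (1.384234 - 1) / 0.03
= 13909.2661


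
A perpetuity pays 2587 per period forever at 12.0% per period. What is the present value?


PV = PMT / i
= 2587 / 0.12
= 21558.3333


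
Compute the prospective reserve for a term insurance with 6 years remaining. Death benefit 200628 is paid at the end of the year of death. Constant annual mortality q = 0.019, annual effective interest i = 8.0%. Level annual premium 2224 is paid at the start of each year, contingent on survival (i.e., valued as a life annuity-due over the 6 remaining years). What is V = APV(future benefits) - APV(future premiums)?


v = 1/(1+i) = 0.925926
APV(future benefits) per unit = sum_{k=0}^{5} k_p_x * q * v^(k+1) = 0.084126
APV(future benefits) = 200628 * 0.084126 = 16878.1016
Life annuity-due factor ä_{x:6} = sum_{k=0}^{5} k_p_x * v^k = 4.781919
APV(future premiums) = 2224 * 4.781919 = 10634.9876
V = 16878.1016 - 10634.9876
= 6243.1139


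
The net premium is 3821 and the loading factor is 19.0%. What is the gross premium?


Gross = net * (1 + loading)
= 3821 * (1 + 0.19)
= 3821 * 1.19
= 4546.99


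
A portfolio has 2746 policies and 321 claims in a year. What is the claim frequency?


frequency = claims / policies
= 321 / 2746
= 0.1169


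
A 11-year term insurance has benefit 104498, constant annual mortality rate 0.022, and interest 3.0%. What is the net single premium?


NSP = benefit * sum_{k=0}^{n-1} k_p_x * q * v^(k+1)
With constant q=0.022, v=0.970874
Sum = 0.18378
NSP = 104498 * 0.18378
= 19204.6336


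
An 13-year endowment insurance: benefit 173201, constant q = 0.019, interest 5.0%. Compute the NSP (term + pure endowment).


Term component = 27982.8253
Pure endowment = 13_p_x * v^13 * benefit = 0.779286 * 0.530321 * 173201 = 71579.1609
NSP = 99561.9862


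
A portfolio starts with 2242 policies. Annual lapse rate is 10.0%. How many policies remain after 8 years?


remaining = initial * (1 - lapse)^years
= 2242 * (1 - 0.1)^8
= 2242 * 0.430467
= 965.1075


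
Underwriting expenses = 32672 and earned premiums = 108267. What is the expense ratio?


Expense ratio = expenses / premiums
= 32672 / 108267
= 0.3018


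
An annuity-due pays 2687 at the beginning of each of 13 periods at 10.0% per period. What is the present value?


PV_due = PMT * (1-(1+i)^(-n))/i * (1+i)
PV_immediate = 19086.7181
PV_due = 19086.7181 * 1.1
= 20995.3899


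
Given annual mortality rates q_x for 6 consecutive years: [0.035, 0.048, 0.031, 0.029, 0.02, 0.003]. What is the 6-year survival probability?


p_k = 1 - q_k for each year
Survival = product of (1 - q_k)
= 0.965 * 0.952 * 0.969 * 0.971 * 0.98 * 0.997
= 0.8446


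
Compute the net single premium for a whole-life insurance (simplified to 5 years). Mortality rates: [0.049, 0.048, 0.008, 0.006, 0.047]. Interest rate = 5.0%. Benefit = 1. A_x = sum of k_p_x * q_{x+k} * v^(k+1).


v = 0.952381
Year 0: k_p_x=1.0, q=0.049, term=0.046667
Year 1: k_p_x=0.951, q=0.048, term=0.041404
Year 2: k_p_x=0.905352, q=0.008, term=0.006257
Year 3: k_p_x=0.898109, q=0.006, term=0.004433
Year 4: k_p_x=0.892721, q=0.047, term=0.032875
A_x = 0.1316


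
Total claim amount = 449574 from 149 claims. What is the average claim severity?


severity = total / number
= 449574 / 149
= 3017.2752


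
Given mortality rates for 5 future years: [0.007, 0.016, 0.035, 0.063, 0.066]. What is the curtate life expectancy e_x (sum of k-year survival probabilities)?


e_x = sum_{k=1}^{n} k_p_x
k_p_x values:
  1_p_x = 0.993
  2_p_x = 0.977112
  3_p_x = 0.942913
  4_p_x = 0.88351
  5_p_x = 0.825198
e_x = 4.6217


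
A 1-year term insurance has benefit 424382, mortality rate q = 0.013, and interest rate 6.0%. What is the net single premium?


NSP = benefit * q * v
v = 1/(1+i) = 0.943396
NSP = 424382 * 0.013 * 0.943396
= 5204.6849


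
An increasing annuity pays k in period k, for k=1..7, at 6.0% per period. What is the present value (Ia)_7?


(Ia)_n = sum_{k=1}^{n} k * v^k, v = 1/(1+i)
v = 0.943396
Sum computed term by term:
(Ia)_7 = 21.0321


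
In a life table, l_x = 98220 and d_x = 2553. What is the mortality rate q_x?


q_x = d_x / l_x
= 2553 / 98220
= 0.026


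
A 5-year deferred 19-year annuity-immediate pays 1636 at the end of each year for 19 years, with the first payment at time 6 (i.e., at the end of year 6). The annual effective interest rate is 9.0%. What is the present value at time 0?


PV at time 5 of the 19-year annuity-immediate:
a_n = 1636 * (1-(1+0.09)^(-19))/0.09 = 14642.3878
Discount back 5 years to time 0:
PV = 14642.3878 * (1+0.09)^(-5)
= 14642.3878 * 0.649931
= 9516.5474


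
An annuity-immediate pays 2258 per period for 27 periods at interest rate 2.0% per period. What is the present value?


PV = PMT * (1 - (1+i)^(-n)) / i
= 2258 * (1 - (1+0.02)^(-27)) / 0.02
= 2258 * (1 - 0.585862) / 0.02
= 2258 * 20.706898
= 46756.1752


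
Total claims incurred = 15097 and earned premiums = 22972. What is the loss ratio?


Loss ratio = claims / premiums
= 15097 / 22972
= 0.6572


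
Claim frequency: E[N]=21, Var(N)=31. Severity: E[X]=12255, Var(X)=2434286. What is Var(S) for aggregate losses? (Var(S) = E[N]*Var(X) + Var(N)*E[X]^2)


Var(S) = E[N]*Var(X) + Var(N)*E[X]^2
= 21*2434286 + 31*12255^2
= 51120006 + 4655735775
= 4.7069e+09


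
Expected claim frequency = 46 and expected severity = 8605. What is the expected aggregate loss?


E[S] = E[N] * E[X]
= 46 * 8605
= 395830


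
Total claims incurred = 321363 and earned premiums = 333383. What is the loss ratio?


Loss ratio = claims / premiums
= 321363 / 333383
= 0.9639


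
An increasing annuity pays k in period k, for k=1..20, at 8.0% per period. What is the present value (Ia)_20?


(Ia)_n = sum_{k=1}^{n} k * v^k, v = 1/(1+i)
v = 0.925926
Sum computed term by term:
(Ia)_20 = 78.9079


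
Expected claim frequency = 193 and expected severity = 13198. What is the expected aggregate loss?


E[S] = E[N] * E[X]
= 193 * 13198
= 2.5472e+06


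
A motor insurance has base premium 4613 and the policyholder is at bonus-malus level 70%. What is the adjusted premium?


adjusted = base * BM_level / 100
= 4613 * 70 / 100
= 4613 * 0.7
= 3229.1


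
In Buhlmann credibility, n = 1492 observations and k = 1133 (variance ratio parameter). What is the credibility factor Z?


Z = n / (n + k)
= 1492 / (1492 + 1133)
= 1492 / 2625
= 0.5684


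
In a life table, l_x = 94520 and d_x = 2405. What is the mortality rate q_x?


q_x = d_x / l_x
= 2405 / 94520
= 0.0254


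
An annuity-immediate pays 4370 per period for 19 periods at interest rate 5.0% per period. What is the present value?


PV = PMT * (1 - (1+i)^(-n)) / i
= 4370 * (1 - (1+0.05)^(-19)) / 0.05
= 4370 * (1 - 0.395734) / 0.05
= 4370 * 12.085321
= 52812.8522


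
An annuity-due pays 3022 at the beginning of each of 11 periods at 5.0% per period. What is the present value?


PV_due = PMT * (1-(1+i)^(-n))/i * (1+i)
PV_immediate = 25101.9838
PV_due = 25101.9838 * 1.05
= 26357.083


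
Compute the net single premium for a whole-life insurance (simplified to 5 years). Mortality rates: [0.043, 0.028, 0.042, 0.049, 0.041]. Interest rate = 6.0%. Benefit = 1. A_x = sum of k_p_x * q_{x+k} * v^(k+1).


v = 0.943396
Year 0: k_p_x=1.0, q=0.043, term=0.040566
Year 1: k_p_x=0.957, q=0.028, term=0.023848
Year 2: k_p_x=0.930204, q=0.042, term=0.032803
Year 3: k_p_x=0.891135, q=0.049, term=0.034587
Year 4: k_p_x=0.84747, q=0.041, term=0.025964
A_x = 0.1578


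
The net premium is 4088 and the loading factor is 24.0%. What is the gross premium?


Gross = net * (1 + loading)
= 4088 * (1 + 0.24)
= 4088 * 1.24
= 5069.12


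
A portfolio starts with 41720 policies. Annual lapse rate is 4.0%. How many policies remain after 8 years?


remaining = initial * (1 - lapse)^years
= 41720 * (1 - 0.04)^8
= 41720 * 0.72139
= 30096.3732


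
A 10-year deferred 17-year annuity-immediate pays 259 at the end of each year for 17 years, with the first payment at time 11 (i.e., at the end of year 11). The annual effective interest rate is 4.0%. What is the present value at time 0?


PV at time 10 of the 17-year annuity-immediate:
a_n = 259 * (1-(1+0.04)^(-17))/0.04 = 3150.9082
Discount back 10 years to time 0:
PV = 3150.9082 * (1+0.04)^(-10)
= 3150.9082 * 0.675564
= 2128.6407


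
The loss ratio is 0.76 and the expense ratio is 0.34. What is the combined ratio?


Combined ratio = loss ratio + expense ratio
= 0.76 + 0.34
= 1.1


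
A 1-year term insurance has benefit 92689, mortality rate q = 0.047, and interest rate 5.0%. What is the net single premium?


NSP = benefit * q * v
v = 1/(1+i) = 0.952381
NSP = 92689 * 0.047 * 0.952381
= 4148.9362


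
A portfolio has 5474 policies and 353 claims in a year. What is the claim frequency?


frequency = claims / policies
= 353 / 5474
= 0.0645


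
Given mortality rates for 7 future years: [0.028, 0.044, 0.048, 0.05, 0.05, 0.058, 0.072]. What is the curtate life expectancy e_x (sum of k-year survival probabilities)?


e_x = sum_{k=1}^{n} k_p_x
k_p_x values:
  1_p_x = 0.972
  2_p_x = 0.929232
  3_p_x = 0.884629
  4_p_x = 0.840397
  5_p_x = 0.798378
  6_p_x = 0.752072
  7_p_x = 0.697922
e_x = 5.8746


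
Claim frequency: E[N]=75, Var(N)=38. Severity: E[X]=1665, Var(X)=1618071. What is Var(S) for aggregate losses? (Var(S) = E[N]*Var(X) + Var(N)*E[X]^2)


Var(S) = E[N]*Var(X) + Var(N)*E[X]^2
= 75*1618071 + 38*1665^2
= 121355325 + 105344550
= 2.2670e+08


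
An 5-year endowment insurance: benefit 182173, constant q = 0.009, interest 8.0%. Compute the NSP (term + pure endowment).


Term component = 6438.4245
Pure endowment = 5_p_x * v^5 * benefit = 0.955803 * 0.680583 * 182173 = 118504.1352
NSP = 124942.5597


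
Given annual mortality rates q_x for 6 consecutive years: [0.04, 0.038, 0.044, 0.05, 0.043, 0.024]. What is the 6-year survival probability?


p_k = 1 - q_k for each year
Survival = product of (1 - q_k)
= 0.96 * 0.962 * 0.956 * 0.95 * 0.957 * 0.976
= 0.7834


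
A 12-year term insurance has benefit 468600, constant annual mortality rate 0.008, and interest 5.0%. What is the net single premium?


NSP = benefit * sum_{k=0}^{n-1} k_p_x * q * v^(k+1)
With constant q=0.008, v=0.952381
Sum = 0.068183
NSP = 468600 * 0.068183
= 31950.6669


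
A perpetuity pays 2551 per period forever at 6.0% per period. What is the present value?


PV = PMT / i
= 2551 / 0.06
= 42516.6667


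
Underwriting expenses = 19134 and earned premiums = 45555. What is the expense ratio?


Expense ratio = expenses / premiums
= 19134 / 45555
= 0.42


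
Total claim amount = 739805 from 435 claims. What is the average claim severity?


severity = total / number
= 739805 / 435
= 1700.7011


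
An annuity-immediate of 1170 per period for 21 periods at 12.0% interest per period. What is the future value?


FV = PMT * ((1+i)^n - 1) / i
= 1170 * ((1.12)^21 - 1) / 0.12
= 1170 * (10.803848 - 1) / 0.12
= 95587.5206


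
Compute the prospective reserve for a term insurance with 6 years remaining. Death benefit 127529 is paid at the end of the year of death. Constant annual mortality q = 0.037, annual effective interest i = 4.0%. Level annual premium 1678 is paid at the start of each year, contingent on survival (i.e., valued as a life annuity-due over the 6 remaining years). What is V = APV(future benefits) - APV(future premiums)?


v = 1/(1+i) = 0.961538
APV(future benefits) per unit = sum_{k=0}^{5} k_p_x * q * v^(k+1) = 0.177641
APV(future benefits) = 127529 * 0.177641 = 22654.3553
Life annuity-due factor ä_{x:6} = sum_{k=0}^{5} k_p_x * v^k = 4.993147
APV(future premiums) = 1678 * 4.993147 = 8378.501
V = 22654.3553 - 8378.501
= 14275.8543


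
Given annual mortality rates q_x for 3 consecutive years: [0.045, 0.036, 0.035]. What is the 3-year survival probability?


p_k = 1 - q_k for each year
Survival = product of (1 - q_k)
= 0.955 * 0.964 * 0.965
= 0.8884


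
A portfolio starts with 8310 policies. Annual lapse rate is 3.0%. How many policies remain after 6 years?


remaining = initial * (1 - lapse)^years
= 8310 * (1 - 0.03)^6
= 8310 * 0.832972
= 6921.9974


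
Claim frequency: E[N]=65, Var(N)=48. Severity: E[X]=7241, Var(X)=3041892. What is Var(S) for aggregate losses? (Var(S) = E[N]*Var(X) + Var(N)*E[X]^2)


Var(S) = E[N]*Var(X) + Var(N)*E[X]^2
= 65*3041892 + 48*7241^2
= 197722980 + 2516739888
= 2.7145e+09


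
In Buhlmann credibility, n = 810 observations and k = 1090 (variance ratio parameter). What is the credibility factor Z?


Z = n / (n + k)
= 810 / (810 + 1090)
= 810 / 1900
= 0.4263


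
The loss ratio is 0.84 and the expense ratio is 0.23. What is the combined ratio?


Combined ratio = loss ratio + expense ratio
= 0.84 + 0.23
= 1.07


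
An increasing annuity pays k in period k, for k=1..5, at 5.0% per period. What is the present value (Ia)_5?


(Ia)_n = sum_{k=1}^{n} k * v^k, v = 1/(1+i)
v = 0.952381
Sum computed term by term:
(Ia)_5 = 12.5664


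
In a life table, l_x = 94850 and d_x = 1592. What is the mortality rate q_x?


q_x = d_x / l_x
= 1592 / 94850
= 0.0168


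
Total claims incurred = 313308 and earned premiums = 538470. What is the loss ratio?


Loss ratio = claims / premiums
= 313308 / 538470
= 0.5818


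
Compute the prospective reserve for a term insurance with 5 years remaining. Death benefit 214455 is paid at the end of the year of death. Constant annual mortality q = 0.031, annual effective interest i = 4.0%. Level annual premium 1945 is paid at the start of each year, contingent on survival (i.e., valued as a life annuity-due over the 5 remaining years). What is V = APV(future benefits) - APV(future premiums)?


v = 1/(1+i) = 0.961538
APV(future benefits) per unit = sum_{k=0}^{4} k_p_x * q * v^(k+1) = 0.130031
APV(future benefits) = 214455 * 0.130031 = 27885.8944
Life annuity-due factor ä_{x:5} = sum_{k=0}^{4} k_p_x * v^k = 4.362345
APV(future premiums) = 1945 * 4.362345 = 8484.7618
V = 27885.8944 - 8484.7618
= 19401.1326


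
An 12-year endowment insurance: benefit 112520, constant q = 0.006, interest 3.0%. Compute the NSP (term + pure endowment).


Term component = 6516.5185
Pure endowment = 12_p_x * v^12 * benefit = 0.930329 * 0.70138 * 112520 = 73420.8892
NSP = 79937.4076


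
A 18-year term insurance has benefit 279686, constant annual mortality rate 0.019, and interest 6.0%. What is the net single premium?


NSP = benefit * sum_{k=0}^{n-1} k_p_x * q * v^(k+1)
With constant q=0.019, v=0.943396
Sum = 0.180849
NSP = 279686 * 0.180849
= 50580.9618


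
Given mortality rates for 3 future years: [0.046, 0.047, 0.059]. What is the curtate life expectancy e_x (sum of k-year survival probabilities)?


e_x = sum_{k=1}^{n} k_p_x
k_p_x values:
  1_p_x = 0.954
  2_p_x = 0.909162
  3_p_x = 0.855521
e_x = 2.7187
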